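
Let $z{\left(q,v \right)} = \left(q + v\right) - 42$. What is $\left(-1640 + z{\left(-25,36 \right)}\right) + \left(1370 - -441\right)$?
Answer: $140$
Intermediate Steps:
$z{\left(q,v \right)} = -42 + q + v$
$\left(-1640 + z{\left(-25,36 \right)}\right) + \left(1370 - -441\right) = \left(-1640 - 31\right) + \left(1370 - -441\right) = \left(-1640 - 31\right) + \left(1370 + 441\right) = -1671 + 1811 = 140$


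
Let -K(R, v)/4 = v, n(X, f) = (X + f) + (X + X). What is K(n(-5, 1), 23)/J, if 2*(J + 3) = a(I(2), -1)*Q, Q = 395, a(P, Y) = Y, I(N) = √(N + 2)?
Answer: 184/401 ≈ 0.45885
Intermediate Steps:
n(X, f) = f + 3*X (n(X, f) = (X + f) + 2*X = f + 3*X)
I(N) = √(2 + N)
K(R, v) = -4*v
J = -401/2 (J = -3 + (-1*395)/2 = -3 + (½)*(-395) = -3 - 395/2 = -401/2 ≈ -200.50)
K(n(-5, 1), 23)/J = (-4*23)/(-401/2) = -92*(-2/401) = 184/401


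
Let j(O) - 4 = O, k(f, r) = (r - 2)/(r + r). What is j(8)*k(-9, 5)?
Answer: 18/5 ≈ 3.6000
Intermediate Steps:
k(f, r) = (-2 + r)/(2*r) (k(f, r) = (-2 + r)/((2*r)) = (-2 + r)*(1/(2*r)) = (-2 + r)/(2*r))
j(O) = 4 + O
j(8)*k(-9, 5) = (4 + 8)*((½)*(-2 + 5)/5) = 12*((½)*(⅕)*3) = 12*(3/10) = 18/5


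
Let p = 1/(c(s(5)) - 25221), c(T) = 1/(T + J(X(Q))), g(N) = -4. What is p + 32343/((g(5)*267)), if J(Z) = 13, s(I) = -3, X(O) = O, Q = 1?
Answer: -2719068789/89786404 ≈ -30.284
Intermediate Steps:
c(T) = 1/(13 + T) (c(T) = 1/(T + 13) = 1/(13 + T))
p = -10/252209 (p = 1/(1/(13 - 3) - 25221) = 1/(1/10 - 25221) = 1/(⅒ - 25221) = 1/(-252209/10) = -10/252209 ≈ -3.9650e-5)
p + 32343/((g(5)*267)) = -10/252209 + 32343/((-4*267)) = -10/252209 + 32343/(-1068) = -10/252209 + 32343*(-1/1068) = -10/252209 - 10781/356 = -2719068789/89786404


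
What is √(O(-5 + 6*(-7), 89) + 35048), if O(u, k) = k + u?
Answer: 11*√290 ≈ 187.32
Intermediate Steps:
√(O(-5 + 6*(-7), 89) + 35048) = √((89 + (-5 + 6*(-7))) + 35048) = √((89 + (-5 - 42)) + 35048) = √((89 - 47) + 35048) = √(42 + 35048) = √35090 = 11*√290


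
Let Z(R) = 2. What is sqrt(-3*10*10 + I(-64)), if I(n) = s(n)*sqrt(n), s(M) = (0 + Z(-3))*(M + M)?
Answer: 2*sqrt(-75 - 512*I) ≈ 29.748 - 34.423*I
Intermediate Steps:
s(M) = 4*M (s(M) = (0 + 2)*(M + M) = 2*(2*M) = 4*M)
I(n) = 4*n**(3/2) (I(n) = (4*n)*sqrt(n) = 4*n**(3/2))
sqrt(-3*10*10 + I(-64)) = sqrt(-3*10*10 + 4*(-64)**(3/2)) = sqrt(-30*10 + 4*(-512*I)) = sqrt(-300 - 2048*I)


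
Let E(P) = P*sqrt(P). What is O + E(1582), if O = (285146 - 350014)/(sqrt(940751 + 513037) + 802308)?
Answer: -4337009612/53641389423 + 1582*sqrt(1582) + 32434*sqrt(4487)/17880463141 ≈ 62923.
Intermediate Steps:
E(P) = P**(3/2)
O = -64868/(802308 + 18*sqrt(4487)) (O = -64868/(sqrt(1453788) + 802308) = -64868/(18*sqrt(4487) + 802308) = -64868/(802308 + 18*sqrt(4487)) ≈ -0.080730)
O + E(1582) = (-4337009612/53641389423 + 32434*sqrt(4487)/17880463141) + 1582**(3/2) = (-4337009612/53641389423 + 32434*sqrt(4487)/17880463141) + 1582*sqrt(1582) = -4337009612/53641389423 + 1582*sqrt(1582) + 32434*sqrt(4487)/17880463141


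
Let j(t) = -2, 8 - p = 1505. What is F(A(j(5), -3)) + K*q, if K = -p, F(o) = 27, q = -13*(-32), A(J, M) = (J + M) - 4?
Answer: 622779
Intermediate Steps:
p = -1497 (p = 8 - 1*1505 = 8 - 1505 = -1497)
A(J, M) = -4 + J + M
q = 416
K = 1497 (K = -1*(-1497) = 1497)
F(A(j(5), -3)) + K*q = 27 + 1497*416 = 27 + 622752 = 622779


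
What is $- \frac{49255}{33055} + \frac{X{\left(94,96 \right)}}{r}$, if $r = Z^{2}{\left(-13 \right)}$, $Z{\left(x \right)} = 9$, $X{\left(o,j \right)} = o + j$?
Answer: $\frac{458159}{535491} \approx 0.85559$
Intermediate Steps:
$X{\left(o,j \right)} = j + o$
$r = 81$ ($r = 9^{2} = 81$)
$- \frac{49255}{33055} + \frac{X{\left(94,96 \right)}}{r} = - \frac{49255}{33055} + \frac{96 + 94}{81} = \left(-49255\right) \frac{1}{33055} + 190 \cdot \frac{1}{81} = - \frac{9851}{6611} + \frac{190}{81} = \frac{458159}{535491}$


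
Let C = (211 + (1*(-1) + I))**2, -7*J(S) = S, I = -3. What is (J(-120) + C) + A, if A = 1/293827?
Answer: 88166611108/2056789 ≈ 42866.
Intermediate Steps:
A = 1/293827 ≈ 3.4034e-6
J(S) = -S/7
C = 42849 (C = (211 + (1*(-1) - 3))**2 = (211 + (-1 - 3))**2 = (211 - 4)**2 = 207**2 = 42849)
(J(-120) + C) + A = (-1/7*(-120) + 42849) + 1/293827 = (120/7 + 42849) + 1/293827 = 300063/7 + 1/293827 = 88166611108/2056789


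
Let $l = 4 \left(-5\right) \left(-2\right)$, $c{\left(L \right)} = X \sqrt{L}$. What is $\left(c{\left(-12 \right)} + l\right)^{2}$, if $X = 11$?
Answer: $148 + 1760 i \sqrt{3} \approx 148.0 + 3048.4 i$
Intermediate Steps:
$c{\left(L \right)} = 11 \sqrt{L}$
$l = 40$ ($l = \left(-20\right) \left(-2\right) = 40$)
$\left(c{\left(-12 \right)} + l\right)^{2} = \left(11 \sqrt{-12} + 40\right)^{2} = \left(11 \cdot 2 i \sqrt{3} + 40\right)^{2} = \left(22 i \sqrt{3} + 40\right)^{2} = \left(40 + 22 i \sqrt{3}\right)^{2}$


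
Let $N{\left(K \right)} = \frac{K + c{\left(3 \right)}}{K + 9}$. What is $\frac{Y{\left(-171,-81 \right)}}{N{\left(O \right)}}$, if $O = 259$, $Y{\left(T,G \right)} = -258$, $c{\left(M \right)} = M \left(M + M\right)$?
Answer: $- \frac{69144}{277} \approx -249.62$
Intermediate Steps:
$c{\left(M \right)} = 2 M^{2}$ ($c{\left(M \right)} = M 2 M = 2 M^{2}$)
$N{\left(K \right)} = \frac{18 + K}{9 + K}$ ($N{\left(K \right)} = \frac{K + 2 \cdot 3^{2}}{K + 9} = \frac{K + 2 \cdot 9}{9 + K} = \frac{K + 18}{9 + K} = \frac{18 + K}{9 + K}$)
$\frac{Y{\left(-171,-81 \right)}}{N{\left(O \right)}} = - \frac{258}{\frac{1}{9 + 259} \left(18 + 259\right)} = - \frac{258}{\frac{1}{268} \cdot 277} = - \frac{258}{\frac{277}{268}} = \left(-258\right) \frac{268}{277} = - \frac{69144}{277}$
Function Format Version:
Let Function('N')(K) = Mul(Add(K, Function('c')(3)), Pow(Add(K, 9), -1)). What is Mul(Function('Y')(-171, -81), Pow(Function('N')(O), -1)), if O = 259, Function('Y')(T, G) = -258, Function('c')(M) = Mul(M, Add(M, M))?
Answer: Rational(-69144, 277) ≈ -249.62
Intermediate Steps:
Function('c')(M) = Mul(2, Pow(M, 2)) (Function('c')(M) = Mul(M, Mul(2, M)) = Mul(2, Pow(M, 2)))
Function('N')(K) = Mul(Pow(Add(9, K), -1), Add(18, K)) (Function('N')(K) = Mul(Add(K, Mul(2, Pow(3, 2))), Pow(Add(K, 9), -1)) = Mul(Add(K, Mul(2, 9)), Pow(Add(9, K), -1)) = Mul(Add(K, 18), Pow(Add(9, K), -1)) = Mul(Add(18, K), Pow(Add(9, K), -1)) = Mul(Pow(Add(9, K), -1), Add(18, K)))
Mul(Function('Y')(-171, -81), Pow(Function('N')(O), -1)) = Mul(-258, Pow(Mul(Pow(Add(9, 259), -1), Add(18, 259)), -1)) = Mul(-258, Pow(Mul(Pow(268, -1), 277), -1)) = Mul(-258, Pow(Mul(Rational(1, 268), 277), -1)) = Mul(-258, Pow(Rational(277, 268), -1)) = Mul(-258, Rational(268, 277)) = Rational(-69144, 277)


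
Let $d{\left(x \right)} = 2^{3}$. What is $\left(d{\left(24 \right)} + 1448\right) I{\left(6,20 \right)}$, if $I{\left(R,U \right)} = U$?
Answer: $29120$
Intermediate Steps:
$d{\left(x \right)} = 8$
$\left(d{\left(24 \right)} + 1448\right) I{\left(6,20 \right)} = \left(8 + 1448\right) 20 = 1456 \cdot 20 = 29120$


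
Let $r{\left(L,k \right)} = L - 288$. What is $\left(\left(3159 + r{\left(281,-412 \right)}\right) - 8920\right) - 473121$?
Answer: $-478889$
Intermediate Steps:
$r{\left(L,k \right)} = -288 + L$
$\left(\left(3159 + r{\left(281,-412 \right)}\right) - 8920\right) - 473121 = \left(\left(3159 + \left(-288 + 281\right)\right) - 8920\right) - 473121 = \left(\left(3159 - 7\right) - 8920\right) - 473121 = \left(3152 - 8920\right) - 473121 = -5768 - 473121 = -478889$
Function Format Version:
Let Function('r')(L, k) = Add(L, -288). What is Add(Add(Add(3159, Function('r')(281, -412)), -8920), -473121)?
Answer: -478889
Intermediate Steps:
Function('r')(L, k) = Add(-288, L)
Add(Add(Add(3159, Function('r')(281, -412)), -8920), -473121) = Add(Add(Add(3159, Add(-288, 281)), -8920), -473121) = Add(Add(Add(3159, -7), -8920), -473121) = Add(Add(3152, -8920), -473121) = Add(-5768, -473121) = -478889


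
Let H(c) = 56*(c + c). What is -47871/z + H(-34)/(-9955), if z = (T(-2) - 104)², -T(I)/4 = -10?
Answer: -460958237/40775680 ≈ -11.305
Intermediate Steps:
T(I) = 40 (T(I) = -4*(-10) = 40)
H(c) = 112*c (H(c) = 56*(2*c) = 112*c)
z = 4096 (z = (40 - 104)² = (-64)² = 4096)
-47871/z + H(-34)/(-9955) = -47871/4096 + (112*(-34))/(-9955) = -47871*1/4096 - 3808*(-1/9955) = -47871/4096 + 3808/9955 = -460958237/40775680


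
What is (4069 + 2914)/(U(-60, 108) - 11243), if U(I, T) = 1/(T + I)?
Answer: -335184/539663 ≈ -0.62110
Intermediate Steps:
U(I, T) = 1/(I + T)
(4069 + 2914)/(U(-60, 108) - 11243) = (4069 + 2914)/(1/(-60 + 108) - 11243) = 6983/(1/48 - 11243) = 6983/(-539663/48) = 6983*(-48/539663) = -335184/539663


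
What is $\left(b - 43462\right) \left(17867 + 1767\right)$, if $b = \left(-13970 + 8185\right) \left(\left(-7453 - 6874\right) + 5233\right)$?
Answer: $1032067649952$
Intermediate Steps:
$b = 52608790$ ($b = - 5785 \left(\left(-7453 - 6874\right) + 5233\right) = - 5785 \left(-14327 + 5233\right) = \left(-5785\right) \left(-9094\right) = 52608790$)
$\left(b - 43462\right) \left(17867 + 1767\right) = \left(52608790 - 43462\right) \left(17867 + 1767\right) = 52565328 \cdot 19634 = 1032067649952$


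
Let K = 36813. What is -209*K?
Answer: -7693917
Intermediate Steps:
-209*K = -209*36813 = -7693917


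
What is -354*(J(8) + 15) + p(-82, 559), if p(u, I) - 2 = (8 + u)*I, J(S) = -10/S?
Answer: -92463/2 ≈ -46232.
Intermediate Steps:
p(u, I) = 2 + I*(8 + u) (p(u, I) = 2 + (8 + u)*I = 2 + I*(8 + u))
-354*(J(8) + 15) + p(-82, 559) = -354*(-10/8 + 15) + (2 + 8*559 + 559*(-82)) = -354*(-10*1/8 + 15) + (2 + 4472 - 45838) = -354*(-5/4 + 15) - 41364 = -354*55/4 - 41364 = -9735/2 - 41364 = -92463/2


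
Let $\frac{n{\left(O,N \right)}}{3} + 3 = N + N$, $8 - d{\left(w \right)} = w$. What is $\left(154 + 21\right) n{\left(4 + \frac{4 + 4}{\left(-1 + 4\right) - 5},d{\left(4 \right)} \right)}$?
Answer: $2625$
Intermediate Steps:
$d{\left(w \right)} = 8 - w$
$n{\left(O,N \right)} = -9 + 6 N$ ($n{\left(O,N \right)} = -9 + 3 \left(N + N\right) = -9 + 3 \cdot 2 N = -9 + 6 N$)
$\left(154 + 21\right) n{\left(4 + \frac{4 + 4}{\left(-1 + 4\right) - 5},d{\left(4 \right)} \right)} = \left(154 + 21\right) \left(-9 + 6 \left(8 - 4\right)\right) = 175 \left(-9 + 6 \left(8 - 4\right)\right) = 175 \left(-9 + 6 \cdot 4\right) = 175 \left(-9 + 24\right) = 175 \cdot 15 = 2625$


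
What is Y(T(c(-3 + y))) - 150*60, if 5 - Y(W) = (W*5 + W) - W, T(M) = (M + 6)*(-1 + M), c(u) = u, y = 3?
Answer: -8965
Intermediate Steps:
T(M) = (-1 + M)*(6 + M) (T(M) = (6 + M)*(-1 + M) = (-1 + M)*(6 + M))
Y(W) = 5 - 5*W (Y(W) = 5 - ((W*5 + W) - W) = 5 - ((5*W + W) - W) = 5 - (6*W - W) = 5 - 5*W)
Y(T(c(-3 + y))) - 150*60 = (5 - 5*(-6 + (-3 + 3)² + 5*(-3 + 3))) - 150*60 = (5 - 5*(-6 + 0² + 5*0)) - 9000 = (5 - 5*(-6 + 0 + 0)) - 9000 = (5 - 5*(-6)) - 9000 = (5 + 30) - 9000 = 35 - 9000 = -8965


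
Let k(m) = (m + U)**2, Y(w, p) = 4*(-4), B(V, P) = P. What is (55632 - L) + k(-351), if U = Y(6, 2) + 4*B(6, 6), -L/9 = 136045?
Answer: 1397686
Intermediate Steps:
L = -1224405 (L = -9*136045 = -1224405)
Y(w, p) = -16
U = 8 (U = -16 + 4*6 = -16 + 24 = 8)
k(m) = (8 + m)**2 (k(m) = (m + 8)**2 = (8 + m)**2)
(55632 - L) + k(-351) = (55632 - 1*(-1224405)) + (8 - 351)**2 = (55632 + 1224405) + (-343)**2 = 1280037 + 117649 = 1397686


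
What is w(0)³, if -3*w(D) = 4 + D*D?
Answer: -64/27 ≈ -2.3704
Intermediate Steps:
w(D) = -4/3 - D²/3 (w(D) = -(4 + D*D)/3 = -(4 + D²)/3 = -4/3 - D²/3)
w(0)³ = (-4/3 - ⅓*0²)³ = (-4/3 - ⅓*0)³ = (-4/3 + 0)³ = (-4/3)³ = -64/27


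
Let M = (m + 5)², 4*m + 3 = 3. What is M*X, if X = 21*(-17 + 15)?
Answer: -1050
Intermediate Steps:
m = 0 (m = -¾ + (¼)*3 = -¾ + ¾ = 0)
M = 25 (M = (0 + 5)² = 5² = 25)
X = -42 (X = 21*(-2) = -42)
M*X = 25*(-42) = -1050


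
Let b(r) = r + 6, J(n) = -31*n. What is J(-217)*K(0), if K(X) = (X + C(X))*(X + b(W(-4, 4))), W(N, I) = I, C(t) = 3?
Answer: 201810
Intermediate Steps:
b(r) = 6 + r
K(X) = (3 + X)*(10 + X) (K(X) = (X + 3)*(X + (6 + 4)) = (3 + X)*(X + 10) = (3 + X)*(10 + X))
J(-217)*K(0) = (-31*(-217))*(30 + 0² + 13*0) = 6727*(30 + 0 + 0) = 6727*30 = 201810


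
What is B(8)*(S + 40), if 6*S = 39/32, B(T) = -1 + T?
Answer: 18011/64 ≈ 281.42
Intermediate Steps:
S = 13/64 (S = (39/32)/6 = (39*(1/32))/6 = (⅙)*(39/32) = 13/64 ≈ 0.20313)
B(8)*(S + 40) = (-1 + 8)*(13/64 + 40) = 7*(2573/64) = 18011/64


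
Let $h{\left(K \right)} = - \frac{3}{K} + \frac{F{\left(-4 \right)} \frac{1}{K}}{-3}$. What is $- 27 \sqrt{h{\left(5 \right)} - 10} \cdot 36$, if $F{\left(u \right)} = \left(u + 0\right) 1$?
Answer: $- 324 i \sqrt{93} \approx - 3124.5 i$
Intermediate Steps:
$F{\left(u \right)} = u$ ($F{\left(u \right)} = u 1 = u$)
$h{\left(K \right)} = - \frac{5}{3 K}$ ($h{\left(K \right)} = - \frac{3}{K} + \frac{\left(-4\right) \frac{1}{K}}{-3} = - \frac{3}{K} + - \frac{4}{K} \left(- \frac{1}{3}\right) = - \frac{3}{K} + \frac{4}{3 K} = - \frac{5}{3 K}$)
$- 27 \sqrt{h{\left(5 \right)} - 10} \cdot 36 = - 27 \sqrt{- \frac{5}{3 \cdot 5} - 10} \cdot 36 = - 27 \sqrt{\left(- \frac{5}{3}\right) \frac{1}{5} - 10} \cdot 36 = - 27 \sqrt{- \frac{1}{3} - 10} \cdot 36 = - 27 \sqrt{- \frac{31}{3}} \cdot 36 = - 27 \frac{i \sqrt{93}}{3} \cdot 36 = - 9 i \sqrt{93} \cdot 36 = - 324 i \sqrt{93}$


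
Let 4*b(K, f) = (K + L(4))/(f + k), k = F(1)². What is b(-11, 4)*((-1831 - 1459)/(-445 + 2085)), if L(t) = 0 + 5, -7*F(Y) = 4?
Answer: 48363/69536 ≈ 0.69551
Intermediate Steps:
F(Y) = -4/7 (F(Y) = -⅐*4 = -4/7)
L(t) = 5
k = 16/49 (k = (-4/7)² = 16/49 ≈ 0.32653)
b(K, f) = (5 + K)/(4*(16/49 + f)) (b(K, f) = ((K + 5)/(f + 16/49))/4 = ((5 + K)/(16/49 + f))/4 = (5 + K)/(4*(16/49 + f)))
b(-11, 4)*((-1831 - 1459)/(-445 + 2085)) = (49*(5 - 11)/(4*(16 + 49*4)))*((-1831 - 1459)/(-445 + 2085)) = ((49/4)*(-6)/(16 + 196))*(-3290/1640) = ((49/4)*(-6)/212)*(-3290*1/1640) = ((49/4)*(1/212)*(-6))*(-329/164) = -147/424*(-329/164) = 48363/69536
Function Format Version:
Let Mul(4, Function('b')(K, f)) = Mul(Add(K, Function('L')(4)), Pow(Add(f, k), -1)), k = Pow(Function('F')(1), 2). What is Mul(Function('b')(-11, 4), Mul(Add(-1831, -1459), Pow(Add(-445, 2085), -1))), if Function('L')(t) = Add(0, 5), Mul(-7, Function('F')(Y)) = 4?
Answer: Rational(48363, 69536) ≈ 0.69551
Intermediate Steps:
Function('F')(Y) = Rational(-4, 7) (Function('F')(Y) = Mul(Rational(-1, 7), 4) = Rational(-4, 7))
Function('L')(t) = 5
k = Rational(16, 49) (k = Pow(Rational(-4, 7), 2) = Rational(16, 49) ≈ 0.32653)
Function('b')(K, f) = Mul(Rational(1, 4), Pow(Add(Rational(16, 49), f), -1), Add(5, K)) (Function('b')(K, f) = Mul(Rational(1, 4), Mul(Add(K, 5), Pow(Add(f, Rational(16, 49)), -1))) = Mul(Rational(1, 4), Mul(Add(5, K), Pow(Add(Rational(16, 49), f), -1))) = Mul(Rational(1, 4), Mul(Pow(Add(Rational(16, 49), f), -1), Add(5, K))) = Mul(Rational(1, 4), Pow(Add(Rational(16, 49), f), -1), Add(5, K)))
Mul(Function('b')(-11, 4), Mul(Add(-1831, -1459), Pow(Add(-445, 2085), -1))) = Mul(Mul(Rational(49, 4), Pow(Add(16, Mul(49, 4)), -1), Add(5, -11)), Mul(Add(-1831, -1459), Pow(Add(-445, 2085), -1))) = Mul(Mul(Rational(49, 4), Pow(Add(16, 196), -1), -6), Mul(-3290, Pow(1640, -1))) = Mul(Mul(Rational(49, 4), Pow(212, -1), -6), Mul(-3290, Rational(1, 1640))) = Mul(Mul(Rational(49, 4), Rational(1, 212), -6), Rational(-329, 164)) = Mul(Rational(-147, 424), Rational(-329, 164)) = Rational(48363, 69536)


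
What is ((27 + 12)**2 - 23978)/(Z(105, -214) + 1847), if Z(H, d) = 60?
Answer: -22457/1907 ≈ -11.776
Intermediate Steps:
((27 + 12)**2 - 23978)/(Z(105, -214) + 1847) = ((27 + 12)**2 - 23978)/(60 + 1847) = (39**2 - 23978)/1907 = (1521 - 23978)*(1/1907) = -22457*1/1907 = -22457/1907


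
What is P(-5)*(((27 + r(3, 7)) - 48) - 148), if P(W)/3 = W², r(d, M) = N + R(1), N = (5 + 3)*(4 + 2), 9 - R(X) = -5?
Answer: -8025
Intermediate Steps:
R(X) = 14 (R(X) = 9 - 1*(-5) = 9 + 5 = 14)
N = 48 (N = 8*6 = 48)
r(d, M) = 62 (r(d, M) = 48 + 14 = 62)
P(W) = 3*W²
P(-5)*(((27 + r(3, 7)) - 48) - 148) = (3*(-5)²)*(((27 + 62) - 48) - 148) = (3*25)*((89 - 48) - 148) = 75*(41 - 148) = 75*(-107) = -8025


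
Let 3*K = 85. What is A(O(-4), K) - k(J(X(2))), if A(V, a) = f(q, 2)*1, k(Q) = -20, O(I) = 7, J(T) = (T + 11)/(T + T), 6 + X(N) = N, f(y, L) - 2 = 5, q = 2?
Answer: 27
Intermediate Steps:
f(y, L) = 7 (f(y, L) = 2 + 5 = 7)
X(N) = -6 + N
J(T) = (11 + T)/(2*T) (J(T) = (11 + T)/((2*T)) = (11 + T)*(1/(2*T)) = (11 + T)/(2*T))
K = 85/3 (K = (⅓)*85 = 85/3 ≈ 28.333)
A(V, a) = 7 (A(V, a) = 7*1 = 7)
A(O(-4), K) - k(J(X(2))) = 7 - 1*(-20) = 7 + 20 = 27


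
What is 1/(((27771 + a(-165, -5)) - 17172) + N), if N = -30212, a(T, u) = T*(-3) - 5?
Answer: -1/19123 ≈ -5.2293e-5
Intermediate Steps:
a(T, u) = -5 - 3*T (a(T, u) = -3*T - 5 = -5 - 3*T)
1/(((27771 + a(-165, -5)) - 17172) + N) = 1/(((27771 + (-5 - 3*(-165))) - 17172) - 30212) = 1/(((27771 + (-5 + 495)) - 17172) - 30212) = 1/(((27771 + 490) - 17172) - 30212) = 1/((28261 - 17172) - 30212) = 1/(11089 - 30212) = 1/(-19123) = -1/19123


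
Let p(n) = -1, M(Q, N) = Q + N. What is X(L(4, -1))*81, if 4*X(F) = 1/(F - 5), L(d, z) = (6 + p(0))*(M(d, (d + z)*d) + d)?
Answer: 81/380 ≈ 0.21316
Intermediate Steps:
M(Q, N) = N + Q
L(d, z) = 10*d + 5*d*(d + z) (L(d, z) = (6 - 1)*(((d + z)*d + d) + d) = 5*((d*(d + z) + d) + d) = 5*((d + d*(d + z)) + d) = 5*(2*d + d*(d + z)) = 10*d + 5*d*(d + z))
X(F) = 1/(4*(-5 + F)) (X(F) = 1/(4*(F - 5)) = 1/(4*(-5 + F)))
X(L(4, -1))*81 = (1/(4*(-5 + 5*4*(2 + 4 - 1))))*81 = (1/(4*(-5 + 5*4*5)))*81 = (1/(4*(-5 + 100)))*81 = ((¼)/95)*81 = ((¼)*(1/95))*81 = (1/380)*81 = 81/380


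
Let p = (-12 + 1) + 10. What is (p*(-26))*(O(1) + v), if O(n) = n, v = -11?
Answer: -260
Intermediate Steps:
p = -1 (p = -11 + 10 = -1)
(p*(-26))*(O(1) + v) = (-1*(-26))*(1 - 11) = 26*(-10) = -260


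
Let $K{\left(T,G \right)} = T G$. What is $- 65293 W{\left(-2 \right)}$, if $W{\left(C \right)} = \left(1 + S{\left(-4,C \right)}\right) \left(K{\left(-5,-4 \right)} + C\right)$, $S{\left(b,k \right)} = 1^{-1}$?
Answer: $-2350548$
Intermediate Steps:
$S{\left(b,k \right)} = 1$
$K{\left(T,G \right)} = G T$
$W{\left(C \right)} = 40 + 2 C$ ($W{\left(C \right)} = \left(1 + 1\right) \left(\left(-4\right) \left(-5\right) + C\right) = 2 \left(20 + C\right) = 40 + 2 C$)
$- 65293 W{\left(-2 \right)} = - 65293 \left(40 + 2 \left(-2\right)\right) = - 65293 \left(40 - 4\right) = \left(-65293\right) 36 = -2350548$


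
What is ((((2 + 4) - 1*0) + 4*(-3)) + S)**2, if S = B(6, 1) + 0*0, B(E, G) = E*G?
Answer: 0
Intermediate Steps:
S = 6 (S = 6*1 + 0*0 = 6 + 0 = 6)
((((2 + 4) - 1*0) + 4*(-3)) + S)**2 = ((((2 + 4) - 1*0) + 4*(-3)) + 6)**2 = (((6 + 0) - 12) + 6)**2 = ((6 - 12) + 6)**2 = (-6 + 6)**2 = 0**2 = 0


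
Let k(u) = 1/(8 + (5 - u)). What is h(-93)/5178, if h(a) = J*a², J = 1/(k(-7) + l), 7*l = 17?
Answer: 201810/299461 ≈ 0.67391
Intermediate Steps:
l = 17/7 (l = (⅐)*17 = 17/7 ≈ 2.4286)
k(u) = 1/(13 - u)
J = 140/347 (J = 1/(-1/(-13 - 7) + 17/7) = 1/(-1/(-20) + 17/7) = 1/(-1*(-1/20) + 17/7) = 1/(1/20 + 17/7) = 1/(347/140) = 140/347 ≈ 0.40346)
h(a) = 140*a²/347
h(-93)/5178 = ((140/347)*(-93)²)/5178 = ((140/347)*8649)*(1/5178) = (1210860/347)*(1/5178) = 201810/299461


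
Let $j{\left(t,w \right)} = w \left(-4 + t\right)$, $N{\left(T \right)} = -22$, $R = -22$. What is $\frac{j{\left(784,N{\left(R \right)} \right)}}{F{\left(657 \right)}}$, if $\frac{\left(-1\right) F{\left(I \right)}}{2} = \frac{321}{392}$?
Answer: $\frac{1121120}{107} \approx 10478.0$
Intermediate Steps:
$F{\left(I \right)} = - \frac{321}{196}$ ($F{\left(I \right)} = - 2 \cdot \frac{321}{392} = - 2 \cdot 321 \cdot \frac{1}{392} = \left(-2\right) \frac{321}{392} = - \frac{321}{196}$)
$\frac{j{\left(784,N{\left(R \right)} \right)}}{F{\left(657 \right)}} = \frac{\left(-22\right) \left(-4 + 784\right)}{- \frac{321}{196}} = \left(-22\right) 780 \left(- \frac{196}{321}\right) = \left(-17160\right) \left(- \frac{196}{321}\right) = \frac{1121120}{107}$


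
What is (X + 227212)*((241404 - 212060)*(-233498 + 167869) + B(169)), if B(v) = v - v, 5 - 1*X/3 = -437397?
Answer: -2964637933327168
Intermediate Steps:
X = 1312206 (X = 15 - 3*(-437397) = 15 + 1312191 = 1312206)
B(v) = 0
(X + 227212)*((241404 - 212060)*(-233498 + 167869) + B(169)) = (1312206 + 227212)*((241404 - 212060)*(-233498 + 167869) + 0) = 1539418*(29344*(-65629) + 0) = 1539418*(-1925817376 + 0) = 1539418*(-1925817376) = -2964637933327168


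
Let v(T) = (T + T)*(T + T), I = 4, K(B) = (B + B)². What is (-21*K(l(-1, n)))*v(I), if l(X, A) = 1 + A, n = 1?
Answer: -21504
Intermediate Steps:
K(B) = 4*B² (K(B) = (2*B)² = 4*B²)
v(T) = 4*T² (v(T) = (2*T)*(2*T) = 4*T²)
(-21*K(l(-1, n)))*v(I) = (-84*(1 + 1)²)*(4*4²) = (-84*2²)*(4*16) = -84*4*64 = -21*16*64 = -336*64 = -21504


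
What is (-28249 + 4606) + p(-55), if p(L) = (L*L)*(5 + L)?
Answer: -174893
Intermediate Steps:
p(L) = L²*(5 + L)
(-28249 + 4606) + p(-55) = (-28249 + 4606) + (-55)²*(5 - 55) = -23643 + 3025*(-50) = -23643 - 151250 = -174893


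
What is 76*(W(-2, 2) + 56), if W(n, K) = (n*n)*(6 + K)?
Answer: 6688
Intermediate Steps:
W(n, K) = n**2*(6 + K)
76*(W(-2, 2) + 56) = 76*((-2)**2*(6 + 2) + 56) = 76*(4*8 + 56) = 76*(32 + 56) = 76*88 = 6688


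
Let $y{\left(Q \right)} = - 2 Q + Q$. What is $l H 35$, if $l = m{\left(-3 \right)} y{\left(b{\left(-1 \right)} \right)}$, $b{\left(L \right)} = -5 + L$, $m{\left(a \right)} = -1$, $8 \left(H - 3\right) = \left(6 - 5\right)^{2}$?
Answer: $- \frac{2625}{4} \approx -656.25$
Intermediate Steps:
$H = \frac{25}{8}$ ($H = 3 + \frac{\left(6 - 5\right)^{2}}{8} = 3 + \frac{1^{2}}{8} = 3 + \frac{1}{8} \cdot 1 = 3 + \frac{1}{8} = \frac{25}{8} \approx 3.125$)
$y{\left(Q \right)} = - Q$
$l = -6$ ($l = - \left(-1\right) \left(-5 - 1\right) = - \left(-1\right) \left(-6\right) = \left(-1\right) 6 = -6$)
$l H 35 = \left(-6\right) \frac{25}{8} \cdot 35 = \left(- \frac{75}{4}\right) 35 = - \frac{2625}{4}$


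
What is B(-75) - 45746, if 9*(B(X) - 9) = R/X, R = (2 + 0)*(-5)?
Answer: -6174493/135 ≈ -45737.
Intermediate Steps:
R = -10 (R = 2*(-5) = -10)
B(X) = 9 - 10/(9*X) (B(X) = 9 + (-10/X)/9 = 9 - 10/(9*X))
B(-75) - 45746 = (9 - 10/9/(-75)) - 45746 = (9 - 10/9*(-1/75)) - 45746 = (9 + 2/135) - 45746 = 1217/135 - 45746 = -6174493/135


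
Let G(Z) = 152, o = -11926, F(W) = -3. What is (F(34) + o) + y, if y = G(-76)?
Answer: -11777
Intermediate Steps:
y = 152
(F(34) + o) + y = (-3 - 11926) + 152 = -11929 + 152 = -11777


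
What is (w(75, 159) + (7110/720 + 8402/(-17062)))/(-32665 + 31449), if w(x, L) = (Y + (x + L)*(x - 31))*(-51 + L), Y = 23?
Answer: -76059760437/82989568 ≈ -916.50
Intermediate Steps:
w(x, L) = (-51 + L)*(23 + (-31 + x)*(L + x)) (w(x, L) = (23 + (x + L)*(x - 31))*(-51 + L) = (23 + (L + x)*(-31 + x))*(-51 + L) = (23 + (-31 + x)*(L + x))*(-51 + L) = (-51 + L)*(23 + (-31 + x)*(L + x)))
(w(75, 159) + (7110/720 + 8402/(-17062)))/(-32665 + 31449) = ((-1173 - 51*75² - 31*159² + 1581*75 + 1604*159 + 159*75² + 75*159² - 82*159*75) + (7110/720 + 8402/(-17062)))/(-32665 + 31449) = ((-1173 - 51*5625 - 31*25281 + 118575 + 255036 + 159*5625 + 75*25281 - 977850) + (7110*(1/720) + 8402*(-1/17062)))/(-1216) = ((-1173 - 286875 - 783711 + 118575 + 255036 + 894375 + 1896075 - 977850) + (79/8 - 4201/8531))*(-1/1216) = (1114452 + 640341/68248)*(-1/1216) = (76059760437/68248)*(-1/1216) = -76059760437/82989568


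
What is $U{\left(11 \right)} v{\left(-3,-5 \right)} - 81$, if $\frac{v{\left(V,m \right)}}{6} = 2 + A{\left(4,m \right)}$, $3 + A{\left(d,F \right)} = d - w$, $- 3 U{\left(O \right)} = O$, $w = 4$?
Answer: $-59$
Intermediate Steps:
$U{\left(O \right)} = - \frac{O}{3}$
$A{\left(d,F \right)} = -7 + d$ ($A{\left(d,F \right)} = -3 + \left(d - 4\right) = -3 + \left(-4 + d\right) = -7 + d$)
$v{\left(V,m \right)} = -6$ ($v{\left(V,m \right)} = 6 \left(2 + \left(-7 + 4\right)\right) = 6 \left(2 - 3\right) = 6 \left(-1\right) = -6$)
$U{\left(11 \right)} v{\left(-3,-5 \right)} - 81 = \left(- \frac{1}{3}\right) 11 \left(-6\right) - 81 = \left(- \frac{11}{3}\right) \left(-6\right) - 81 = 22 - 81 = -59$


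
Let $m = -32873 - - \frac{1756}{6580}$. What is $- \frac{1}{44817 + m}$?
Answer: $- \frac{1645}{19648319} \approx -8.3722 \cdot 10^{-5}$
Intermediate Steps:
$m = - \frac{54075646}{1645}$ ($m = -32873 - \left(-1756\right) \frac{1}{6580} = -32873 - - \frac{439}{1645} = -32873 + \frac{439}{1645} = - \frac{54075646}{1645} \approx -32873.0$)
$- \frac{1}{44817 + m} = - \frac{1}{44817 - \frac{54075646}{1645}} = - \frac{1}{\frac{19648319}{1645}} = \left(-1\right) \frac{1645}{19648319} = - \frac{1645}{19648319}$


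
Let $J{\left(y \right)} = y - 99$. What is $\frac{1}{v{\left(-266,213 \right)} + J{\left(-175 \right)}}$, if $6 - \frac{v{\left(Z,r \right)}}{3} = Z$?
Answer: $\frac{1}{542} \approx 0.001845$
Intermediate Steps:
$J{\left(y \right)} = -99 + y$
$v{\left(Z,r \right)} = 18 - 3 Z$
$\frac{1}{v{\left(-266,213 \right)} + J{\left(-175 \right)}} = \frac{1}{\left(18 - -798\right) - 274} = \frac{1}{\left(18 + 798\right) - 274} = \frac{1}{816 - 274} = \frac{1}{542}$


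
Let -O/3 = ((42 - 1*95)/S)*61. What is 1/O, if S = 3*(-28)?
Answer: -28/3233 ≈ -0.0086607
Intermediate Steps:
S = -84
O = -3233/28 (O = -3*(42 - 1*95)/(-84)*61 = -3*(42 - 95)*(-1/84)*61 = -3*(-53*(-1/84))*61 = -53*61/28 = -3*3233/84 = -3233/28 ≈ -115.46)
1/O = 1/(-3233/28) = -28/3233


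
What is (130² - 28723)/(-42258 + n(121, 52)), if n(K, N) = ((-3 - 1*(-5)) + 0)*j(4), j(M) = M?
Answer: 11823/42250 ≈ 0.27983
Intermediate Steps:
n(K, N) = 8 (n(K, N) = ((-3 - 1*(-5)) + 0)*4 = ((-3 + 5) + 0)*4 = (2 + 0)*4 = 2*4 = 8)
(130² - 28723)/(-42258 + n(121, 52)) = (130² - 28723)/(-42258 + 8) = (16900 - 28723)/(-42250) = -11823*(-1/42250) = 11823/42250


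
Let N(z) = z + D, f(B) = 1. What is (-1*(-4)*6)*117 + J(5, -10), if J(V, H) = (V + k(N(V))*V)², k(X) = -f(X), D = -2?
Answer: 2808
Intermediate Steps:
N(z) = -2 + z (N(z) = z - 2 = -2 + z)
k(X) = -1 (k(X) = -1*1 = -1)
J(V, H) = 0 (J(V, H) = (V - V)² = 0² = 0)
(-1*(-4)*6)*117 + J(5, -10) = (-1*(-4)*6)*117 + 0 = (4*6)*117 + 0 = 24*117 + 0 = 2808 + 0 = 2808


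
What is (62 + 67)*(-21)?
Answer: -2709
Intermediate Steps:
(62 + 67)*(-21) = 129*(-21) = -2709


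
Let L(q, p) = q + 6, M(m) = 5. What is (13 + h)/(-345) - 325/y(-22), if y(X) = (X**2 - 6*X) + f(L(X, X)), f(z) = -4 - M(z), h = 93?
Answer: -176467/209415 ≈ -0.84267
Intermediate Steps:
L(q, p) = 6 + q
f(z) = -9 (f(z) = -4 - 1*5 = -4 - 5 = -9)
y(X) = -9 + X**2 - 6*X (y(X) = (X**2 - 6*X) - 9 = -9 + X**2 - 6*X)
(13 + h)/(-345) - 325/y(-22) = (13 + 93)/(-345) - 325/(-9 + (-22)**2 - 6*(-22)) = 106*(-1/345) - 325/(-9 + 484 + 132) = -106/345 - 325/607 = -176467/209415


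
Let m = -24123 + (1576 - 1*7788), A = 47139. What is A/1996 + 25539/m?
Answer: 1378985721/60548660 ≈ 22.775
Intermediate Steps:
m = -30335 (m = -24123 + (1576 - 7788) = -24123 - 6212 = -30335)
A/1996 + 25539/m = 47139/1996 + 25539/(-30335) = 47139*(1/1996) + 25539*(-1/30335) = 47139/1996 - 25539/30335 = 1378985721/60548660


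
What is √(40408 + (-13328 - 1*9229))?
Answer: √17851 ≈ 133.61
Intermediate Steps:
√(40408 + (-13328 - 1*9229)) = √(40408 + (-13328 - 9229)) = √(40408 - 22557) = √17851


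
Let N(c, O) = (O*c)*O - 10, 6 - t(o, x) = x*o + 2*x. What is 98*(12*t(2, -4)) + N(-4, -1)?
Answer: 25858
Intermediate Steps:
t(o, x) = 6 - 2*x - o*x (t(o, x) = 6 - (x*o + 2*x) = 6 - (o*x + 2*x) = 6 - (2*x + o*x) = 6 + (-2*x - o*x) = 6 - 2*x - o*x)
N(c, O) = -10 + c*O² (N(c, O) = c*O² - 10 = -10 + c*O²)
98*(12*t(2, -4)) + N(-4, -1) = 98*(12*(6 - 2*(-4) - 1*2*(-4))) + (-10 - 4*(-1)²) = 98*(12*(6 + 8 + 8)) + (-10 - 4*1) = 98*(12*22) + (-10 - 4) = 98*264 - 14 = 25872 - 14 = 25858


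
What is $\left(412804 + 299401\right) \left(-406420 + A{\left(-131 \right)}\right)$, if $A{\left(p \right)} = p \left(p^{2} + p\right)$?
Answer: $-1878333856750$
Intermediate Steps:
$A{\left(p \right)} = p \left(p + p^{2}\right)$
$\left(412804 + 299401\right) \left(-406420 + A{\left(-131 \right)}\right) = \left(412804 + 299401\right) \left(-406420 + \left(-131\right)^{2} \left(1 - 131\right)\right) = 712205 \left(-406420 + 17161 \left(-130\right)\right) = 712205 \left(-406420 - 2230930\right) = 712205 \left(-2637350\right) = -1878333856750$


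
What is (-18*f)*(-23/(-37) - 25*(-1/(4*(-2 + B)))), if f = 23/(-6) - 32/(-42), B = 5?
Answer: 154929/1036 ≈ 149.55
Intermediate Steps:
f = -43/14 (f = 23*(-1/6) - 32*(-1/42) = -23/6 + 16/21 = -43/14 ≈ -3.0714)
(-18*f)*(-23/(-37) - 25*(-1/(4*(-2 + B)))) = (-18*(-43/14))*(-23/(-37) - 25*(-1/(4*(-2 + 5)))) = 387*(-23*(-1/37) - 25/(3*(-4)))/7 = 387*(23/37 - 25/(-12))/7 = 387*(23/37 - 25*(-1/12))/7 = 387*(23/37 + 25/12)/7 = (387/7)*(1201/444) = 154929/1036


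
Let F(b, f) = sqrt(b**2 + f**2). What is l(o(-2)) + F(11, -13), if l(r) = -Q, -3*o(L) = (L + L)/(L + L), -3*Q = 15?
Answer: 5 + sqrt(290) ≈ 22.029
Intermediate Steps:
Q = -5 (Q = -1/3*15 = -5)
o(L) = -1/3 (o(L) = -(L + L)/(3*(L + L)) = -2*L/(3*(2*L)) = -2*L*1/(2*L)/3 = -1/3*1 = -1/3)
l(r) = 5 (l(r) = -1*(-5) = 5)
l(o(-2)) + F(11, -13) = 5 + sqrt(11**2 + (-13)**2) = 5 + sqrt(121 + 169) = 5 + sqrt(290)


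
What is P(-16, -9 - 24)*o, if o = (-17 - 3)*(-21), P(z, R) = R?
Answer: -13860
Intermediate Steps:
o = 420 (o = -20*(-21) = 420)
P(-16, -9 - 24)*o = (-9 - 24)*420 = -33*420 = -13860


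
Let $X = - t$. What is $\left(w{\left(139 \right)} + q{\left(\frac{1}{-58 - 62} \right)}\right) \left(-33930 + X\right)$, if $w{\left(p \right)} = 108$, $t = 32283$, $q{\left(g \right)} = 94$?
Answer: $-13375026$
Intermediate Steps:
$X = -32283$ ($X = \left(-1\right) 32283 = -32283$)
$\left(w{\left(139 \right)} + q{\left(\frac{1}{-58 - 62} \right)}\right) \left(-33930 + X\right) = \left(108 + 94\right) \left(-33930 - 32283\right) = 202 \left(-66213\right) = -13375026$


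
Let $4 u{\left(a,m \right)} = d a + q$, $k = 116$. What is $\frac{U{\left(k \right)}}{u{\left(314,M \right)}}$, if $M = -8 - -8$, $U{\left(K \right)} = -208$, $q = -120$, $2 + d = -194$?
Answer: $\frac{26}{1927} \approx 0.013492$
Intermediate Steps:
$d = -196$ ($d = -2 - 194 = -196$)
$M = 0$ ($M = -8 + 8 = 0$)
$u{\left(a,m \right)} = -30 - 49 a$ ($u{\left(a,m \right)} = \frac{- 196 a - 120}{4} = \frac{-120 - 196 a}{4} = -30 - 49 a$)
$\frac{U{\left(k \right)}}{u{\left(314,M \right)}} = - \frac{208}{-30 - 15386} = - \frac{208}{-15416} = \left(-208\right) \left(- \frac{1}{15416}\right) = \frac{26}{1927}$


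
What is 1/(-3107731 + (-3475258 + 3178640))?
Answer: -1/3404349 ≈ -2.9374e-7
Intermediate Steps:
1/(-3107731 + (-3475258 + 3178640)) = 1/(-3107731 - 296618) = 1/(-3404349) = -1/3404349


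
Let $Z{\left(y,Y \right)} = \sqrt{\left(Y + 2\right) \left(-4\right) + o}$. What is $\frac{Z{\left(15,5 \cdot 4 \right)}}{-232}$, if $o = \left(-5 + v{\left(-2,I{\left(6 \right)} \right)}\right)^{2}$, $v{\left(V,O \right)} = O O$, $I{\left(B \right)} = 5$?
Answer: $- \frac{\sqrt{78}}{116} \approx -0.076136$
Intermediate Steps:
$v{\left(V,O \right)} = O^{2}$
$o = 400$ ($o = \left(-5 + 5^{2}\right)^{2} = \left(-5 + 25\right)^{2} = 20^{2} = 400$)
$Z{\left(y,Y \right)} = \sqrt{392 - 4 Y}$ ($Z{\left(y,Y \right)} = \sqrt{\left(Y + 2\right) \left(-4\right) + 400} = \sqrt{\left(2 + Y\right) \left(-4\right) + 400} = \sqrt{\left(-8 - 4 Y\right) + 400} = \sqrt{392 - 4 Y}$)
$\frac{Z{\left(15,5 \cdot 4 \right)}}{-232} = \frac{2 \sqrt{98 - 5 \cdot 4}}{-232} = 2 \sqrt{98 - 20} \left(- \frac{1}{232}\right) = 2 \sqrt{78} \left(- \frac{1}{232}\right) = - \frac{\sqrt{78}}{116}$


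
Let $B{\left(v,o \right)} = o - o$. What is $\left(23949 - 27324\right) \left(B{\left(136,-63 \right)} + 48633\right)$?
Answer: $-164136375$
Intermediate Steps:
$B{\left(v,o \right)} = 0$
$\left(23949 - 27324\right) \left(B{\left(136,-63 \right)} + 48633\right) = \left(23949 - 27324\right) \left(0 + 48633\right) = \left(-3375\right) 48633 = -164136375$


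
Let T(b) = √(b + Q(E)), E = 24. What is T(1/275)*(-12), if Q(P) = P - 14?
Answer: -12*√30261/55 ≈ -37.954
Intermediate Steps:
Q(P) = -14 + P
T(b) = √(10 + b) (T(b) = √(b + (-14 + 24)) = √(b + 10) = √(10 + b))
T(1/275)*(-12) = √(10 + 1/275)*(-12) = √(2751/275)*(-12) = (√30261/55)*(-12) = -12*√30261/55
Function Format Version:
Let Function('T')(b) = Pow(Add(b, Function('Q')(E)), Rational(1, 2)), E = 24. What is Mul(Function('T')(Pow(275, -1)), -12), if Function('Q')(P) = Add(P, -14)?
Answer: Mul(Rational(-12, 55), Pow(30261, Rational(1, 2))) ≈ -37.954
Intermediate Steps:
Function('Q')(P) = Add(-14, P)
Function('T')(b) = Pow(Add(10, b), Rational(1, 2)) (Function('T')(b) = Pow(Add(b, Add(-14, 24)), Rational(1, 2)) = Pow(Add(b, 10), Rational(1, 2)) = Pow(Add(10, b), Rational(1, 2)))
Mul(Function('T')(Pow(275, -1)), -12) = Mul(Pow(Add(10, Pow(275, -1)), Rational(1, 2)), -12) = Mul(Pow(Add(10, Rational(1, 275)), Rational(1, 2)), -12) = Mul(Pow(Rational(2751, 275), Rational(1, 2)), -12) = Mul(Mul(Rational(1, 55), Pow(30261, Rational(1, 2))), -12) = Mul(Rational(-12, 55), Pow(30261, Rational(1, 2)))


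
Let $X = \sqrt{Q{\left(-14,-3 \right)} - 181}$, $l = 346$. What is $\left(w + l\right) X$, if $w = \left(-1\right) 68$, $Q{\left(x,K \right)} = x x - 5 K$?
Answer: $278 \sqrt{30} \approx 1522.7$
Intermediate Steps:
$Q{\left(x,K \right)} = x^{2} - 5 K$
$X = \sqrt{30}$ ($X = \sqrt{\left(\left(-14\right)^{2} - -15\right) - 181} = \sqrt{\left(196 + 15\right) - 181} = \sqrt{211 - 181} = \sqrt{30} \approx 5.4772$)
$w = -68$
$\left(w + l\right) X = \left(-68 + 346\right) \sqrt{30} = 278 \sqrt{30}$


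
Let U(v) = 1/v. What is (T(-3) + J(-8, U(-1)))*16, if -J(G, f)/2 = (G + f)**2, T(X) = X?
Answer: -2640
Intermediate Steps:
J(G, f) = -2*(G + f)**2
(T(-3) + J(-8, U(-1)))*16 = (-3 - 2*(-8 + 1/(-1))**2)*16 = (-3 - 2*(-8 - 1)**2)*16 = (-3 - 2*(-9)**2)*16 = (-3 - 2*81)*16 = (-3 - 162)*16 = -165*16 = -2640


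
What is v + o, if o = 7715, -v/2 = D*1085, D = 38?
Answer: -74745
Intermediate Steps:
v = -82460 (v = -76*1085 = -2*41230 = -82460)
v + o = -82460 + 7715 = -74745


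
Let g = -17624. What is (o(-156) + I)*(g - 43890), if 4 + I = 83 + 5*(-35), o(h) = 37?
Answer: 3629326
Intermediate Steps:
I = -96 (I = -4 + (83 + 5*(-35)) = -4 + (83 - 175) = -4 - 92 = -96)
(o(-156) + I)*(g - 43890) = (37 - 96)*(-17624 - 43890) = -59*(-61514) = 3629326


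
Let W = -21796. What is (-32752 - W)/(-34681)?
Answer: 10956/34681 ≈ 0.31591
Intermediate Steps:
(-32752 - W)/(-34681) = (-32752 - 1*(-21796))/(-34681) = (-32752 + 21796)*(-1/34681) = -10956*(-1/34681) = 10956/34681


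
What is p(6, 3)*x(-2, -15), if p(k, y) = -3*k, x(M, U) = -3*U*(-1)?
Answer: 810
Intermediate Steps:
x(M, U) = 3*U
p(6, 3)*x(-2, -15) = (-3*6)*(3*(-15)) = -18*(-45) = 810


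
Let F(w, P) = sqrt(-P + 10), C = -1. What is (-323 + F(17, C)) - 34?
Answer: -357 + sqrt(11) ≈ -353.68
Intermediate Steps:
F(w, P) = sqrt(10 - P)
(-323 + F(17, C)) - 34 = (-323 + sqrt(10 - 1*(-1))) - 34 = (-323 + sqrt(10 + 1)) - 34 = (-323 + sqrt(11)) - 34 = -357 + sqrt(11)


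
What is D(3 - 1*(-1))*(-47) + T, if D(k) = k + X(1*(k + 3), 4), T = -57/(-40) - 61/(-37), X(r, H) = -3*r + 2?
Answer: 1047949/1480 ≈ 708.07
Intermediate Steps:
X(r, H) = 2 - 3*r
T = 4549/1480 (T = -57*(-1/40) - 61*(-1/37) = 57/40 + 61/37 = 4549/1480 ≈ 3.0736)
D(k) = -7 - 2*k (D(k) = k + (2 - 3*(k + 3)) = k + (2 - 3*(3 + k)) = k + (2 + (-9 - 3*k)) = k + (-7 - 3*k) = -7 - 2*k)
D(3 - 1*(-1))*(-47) + T = (-7 - 2*(3 - 1*(-1)))*(-47) + 4549/1480 = (-7 - 2*(3 + 1))*(-47) + 4549/1480 = (-7 - 2*4)*(-47) + 4549/1480 = (-7 - 8)*(-47) + 4549/1480 = -15*(-47) + 4549/1480 = 705 + 4549/1480 = 1047949/1480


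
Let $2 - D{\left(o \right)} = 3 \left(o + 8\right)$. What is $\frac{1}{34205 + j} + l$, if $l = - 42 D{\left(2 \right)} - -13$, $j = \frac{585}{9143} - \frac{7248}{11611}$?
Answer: $\frac{4317404018430777}{3631121877436} \approx 1189.0$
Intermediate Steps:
$D{\left(o \right)} = -22 - 3 o$ ($D{\left(o \right)} = 2 - 3 \left(o + 8\right) = 2 - 3 \left(8 + o\right) = 2 - \left(24 + 3 o\right) = -22 - 3 o$)
$j = - \frac{59476029}{106159373}$ ($j = 585 \cdot \frac{1}{9143} - \frac{7248}{11611} = \frac{585}{9143} - \frac{7248}{11611} = - \frac{59476029}{106159373} \approx -0.56025$)
$l = 1189$ ($l = - 42 \left(-22 - 6\right) - -13 = - 42 \left(-22 - 6\right) + \left(-43 + 56\right) = \left(-42\right) \left(-28\right) + 13 = 1176 + 13 = 1189$)
$\frac{1}{34205 + j} + l = \frac{1}{34205 - \frac{59476029}{106159373}} + 1189 = \frac{1}{\frac{3631121877436}{106159373}} + 1189 = \frac{106159373}{3631121877436} + 1189 = \frac{4317404018430777}{3631121877436}$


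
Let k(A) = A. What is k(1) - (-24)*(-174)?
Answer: -4175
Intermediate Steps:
k(1) - (-24)*(-174) = 1 - (-24)*(-174) = 1 - 1*4176 = 1 - 4176 = -4175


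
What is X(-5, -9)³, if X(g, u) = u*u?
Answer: 531441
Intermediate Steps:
X(g, u) = u²
X(-5, -9)³ = ((-9)²)³ = 81³ = 531441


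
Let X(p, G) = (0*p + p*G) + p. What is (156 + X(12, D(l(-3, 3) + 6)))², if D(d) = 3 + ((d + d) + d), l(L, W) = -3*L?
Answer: 553536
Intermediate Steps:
D(d) = 3 + 3*d (D(d) = 3 + (2*d + d) = 3 + 3*d)
X(p, G) = p + G*p (X(p, G) = (0 + G*p) + p = G*p + p = p + G*p)
(156 + X(12, D(l(-3, 3) + 6)))² = (156 + 12*(1 + (3 + 3*(-3*(-3) + 6))))² = (156 + 12*(1 + (3 + 3*(9 + 6))))² = (156 + 12*(1 + (3 + 3*15)))² = (156 + 12*(1 + (3 + 45)))² = (156 + 12*(1 + 48))² = (156 + 12*49)² = (156 + 588)² = 744² = 553536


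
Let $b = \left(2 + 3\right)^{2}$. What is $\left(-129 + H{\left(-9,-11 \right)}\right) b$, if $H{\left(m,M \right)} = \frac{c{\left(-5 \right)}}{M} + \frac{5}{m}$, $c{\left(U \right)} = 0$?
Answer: $- \frac{29150}{9} \approx -3238.9$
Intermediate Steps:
$H{\left(m,M \right)} = \frac{5}{m}$ ($H{\left(m,M \right)} = \frac{0}{M} + \frac{5}{m} = 0 + \frac{5}{m} = \frac{5}{m}$)
$b = 25$ ($b = 5^{2} = 25$)
$\left(-129 + H{\left(-9,-11 \right)}\right) b = \left(-129 + \frac{5}{-9}\right) 25 = \left(-129 + 5 \left(- \frac{1}{9}\right)\right) 25 = \left(-129 - \frac{5}{9}\right) 25 = \left(- \frac{1166}{9}\right) 25 = - \frac{29150}{9}$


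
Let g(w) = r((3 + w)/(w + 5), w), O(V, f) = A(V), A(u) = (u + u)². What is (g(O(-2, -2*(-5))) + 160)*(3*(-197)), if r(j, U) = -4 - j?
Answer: -641629/7 ≈ -91661.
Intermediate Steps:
A(u) = 4*u² (A(u) = (2*u)² = 4*u²)
O(V, f) = 4*V²
g(w) = -4 - (3 + w)/(5 + w) (g(w) = -4 - (3 + w)/(w + 5) = -4 - (3 + w)/(5 + w))
(g(O(-2, -2*(-5))) + 160)*(3*(-197)) = ((-23 - 20*(-2)²)/(5 + 4*(-2)²) + 160)*(3*(-197)) = ((-23 - 20*4)/(5 + 4*4) + 160)*(-591) = ((-23 - 5*16)/(5 + 16) + 160)*(-591) = ((-23 - 80)/21 + 160)*(-591) = ((1/21)*(-103) + 160)*(-591) = (-103/21 + 160)*(-591) = (3257/21)*(-591) = -641629/7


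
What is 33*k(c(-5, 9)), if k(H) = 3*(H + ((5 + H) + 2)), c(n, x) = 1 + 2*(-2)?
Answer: 99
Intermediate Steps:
c(n, x) = -3 (c(n, x) = 1 - 4 = -3)
k(H) = 21 + 6*H (k(H) = 3*(H + (7 + H)) = 3*(7 + 2*H) = 21 + 6*H)
33*k(c(-5, 9)) = 33*(21 + 6*(-3)) = 33*(21 - 18) = 33*3 = 99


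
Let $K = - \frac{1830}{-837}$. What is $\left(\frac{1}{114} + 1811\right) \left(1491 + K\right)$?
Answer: $\frac{86008946545}{31806} \approx 2.7042 \cdot 10^{6}$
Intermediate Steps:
$K = \frac{610}{279}$ ($K = \left(-1830\right) \left(- \frac{1}{837}\right) = \frac{610}{279} \approx 2.1864$)
$\left(\frac{1}{114} + 1811\right) \left(1491 + K\right) = \left(\frac{1}{114} + 1811\right) \left(1491 + \frac{610}{279}\right) = \left(\frac{1}{114} + 1811\right) \frac{416599}{279} = \frac{206455}{114} \cdot \frac{416599}{279} = \frac{86008946545}{31806}$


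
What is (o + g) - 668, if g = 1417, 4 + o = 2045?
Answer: 2790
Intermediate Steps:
o = 2041 (o = -4 + 2045 = 2041)
(o + g) - 668 = (2041 + 1417) - 668 = 3458 - 668 = 2790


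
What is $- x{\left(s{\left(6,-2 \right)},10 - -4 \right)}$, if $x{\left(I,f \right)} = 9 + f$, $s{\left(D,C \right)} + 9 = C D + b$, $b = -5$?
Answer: $-23$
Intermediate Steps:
$s{\left(D,C \right)} = -14 + C D$ ($s{\left(D,C \right)} = -9 + \left(C D - 5\right) = -9 + \left(-5 + C D\right) = -14 + C D$)
$- x{\left(s{\left(6,-2 \right)},10 - -4 \right)} = - (9 + \left(10 - -4\right)) = - (9 + \left(10 + 4\right)) = - (9 + 14) = \left(-1\right) 23 = -23$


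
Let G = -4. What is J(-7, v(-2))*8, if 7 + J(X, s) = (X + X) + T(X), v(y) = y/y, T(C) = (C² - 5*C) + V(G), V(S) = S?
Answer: 472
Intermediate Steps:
T(C) = -4 + C² - 5*C (T(C) = (C² - 5*C) - 4 = -4 + C² - 5*C)
v(y) = 1
J(X, s) = -11 + X² - 3*X (J(X, s) = -7 + ((X + X) + (-4 + X² - 5*X)) = -7 + (2*X + (-4 + X² - 5*X)) = -7 + (-4 + X² - 3*X) = -11 + X² - 3*X)
J(-7, v(-2))*8 = (-11 + (-7)² - 3*(-7))*8 = (-11 + 49 + 21)*8 = 59*8 = 472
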